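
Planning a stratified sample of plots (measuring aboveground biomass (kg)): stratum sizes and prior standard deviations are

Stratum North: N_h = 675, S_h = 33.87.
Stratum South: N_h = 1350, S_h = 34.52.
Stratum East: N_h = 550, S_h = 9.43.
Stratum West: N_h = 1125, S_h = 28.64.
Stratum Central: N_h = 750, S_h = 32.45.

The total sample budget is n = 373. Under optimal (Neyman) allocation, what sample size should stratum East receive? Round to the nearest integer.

15

Neyman allocation: n_h = n · N_h S_h / Σ N_i S_i, with n = 373.
  stratum North: N_h·S_h = 675·33.87 = 22862.25
  stratum South: N_h·S_h = 1350·34.52 = 46602.00
  stratum East: N_h·S_h = 550·9.43 = 5186.50
  stratum West: N_h·S_h = 1125·28.64 = 32220.00
  stratum Central: N_h·S_h = 750·32.45 = 24337.50
Σ N_h S_h = 131208.25
n for stratum East = 373·5186.50/131208.25 = 14.744 → 15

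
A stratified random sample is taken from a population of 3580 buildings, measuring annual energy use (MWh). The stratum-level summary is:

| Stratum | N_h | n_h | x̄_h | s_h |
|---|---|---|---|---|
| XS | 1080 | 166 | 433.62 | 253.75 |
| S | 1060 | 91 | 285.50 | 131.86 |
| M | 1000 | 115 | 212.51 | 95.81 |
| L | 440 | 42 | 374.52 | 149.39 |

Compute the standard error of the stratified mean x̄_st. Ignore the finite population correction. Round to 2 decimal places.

SE(x̄_st) ≈ 8.14

V̂(x̄_st) = Σ W_h² s_h²/n_h, with W_h = N_h/N and N = 3580:
  stratum XS: (1080/3580)²·253.75²/166 = 35.3009
  stratum S: (1060/3580)²·131.86²/91 = 16.7506
  stratum M: (1000/3580)²·95.81²/115 = 6.22813
  stratum L: (440/3580)²·149.39²/42 = 8.02663
V̂(x̄_st) = 66.3062
SE(x̄_st) = √66.3062 = 8.14286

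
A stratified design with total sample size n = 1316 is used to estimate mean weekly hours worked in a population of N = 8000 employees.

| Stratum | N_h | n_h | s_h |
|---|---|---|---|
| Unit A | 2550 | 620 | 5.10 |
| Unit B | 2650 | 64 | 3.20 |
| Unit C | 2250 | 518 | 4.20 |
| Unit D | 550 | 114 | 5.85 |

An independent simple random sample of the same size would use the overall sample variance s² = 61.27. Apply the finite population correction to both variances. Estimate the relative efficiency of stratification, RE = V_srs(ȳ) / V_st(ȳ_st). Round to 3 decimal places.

V̂(ȳ_st) = Σ W_h² (1 − n_h/N_h) s_h²/n_h, with W_h = N_h/N and N = 8000:
  stratum Unit A: (2550/8000)²·(1 − 620/2550)·5.10²/620 = 0.00322601
  stratum Unit B: (2650/8000)²·(1 − 64/2650)·3.20²/64 = 0.0171323
  stratum Unit C: (2250/8000)²·(1 − 518/2250)·4.20²/518 = 0.00207357
  stratum Unit D: (550/8000)²·(1 − 114/550)·5.85²/114 = 0.0011248
V_st = 0.0235566
V_srs = (1 − 1316/8000)·61.27/1316 = 0.038899
Relative efficiency = V_srs / V_st = 0.038899/0.0235566 = 1.6513

RE ≈ 1.651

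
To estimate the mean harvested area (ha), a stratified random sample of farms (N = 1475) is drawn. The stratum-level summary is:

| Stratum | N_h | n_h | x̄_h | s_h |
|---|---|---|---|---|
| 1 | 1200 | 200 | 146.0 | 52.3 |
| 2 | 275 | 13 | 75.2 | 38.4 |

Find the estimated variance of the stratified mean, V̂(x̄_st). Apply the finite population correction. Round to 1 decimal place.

V̂(x̄_st) ≈ 11.3

V̂(x̄_st) = Σ W_h² (1 − n_h/N_h) s_h²/n_h, with W_h = N_h/N and N = 1475:
  stratum 1: (1200/1475)²·(1 − 200/1200)·52.3²/200 = 7.54346
  stratum 2: (275/1475)²·(1 − 13/275)·38.4²/13 = 3.75638
V̂(x̄_st) = 11.2998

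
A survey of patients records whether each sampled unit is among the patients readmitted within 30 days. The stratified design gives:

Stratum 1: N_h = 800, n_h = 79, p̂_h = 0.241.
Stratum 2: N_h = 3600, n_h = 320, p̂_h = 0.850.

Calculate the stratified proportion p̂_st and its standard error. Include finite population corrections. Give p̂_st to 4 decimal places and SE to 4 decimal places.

N = 4400; stratum weights W_h = N_h/N.
p̂_st = Σ W_h p̂_h = (800·0.241 + 3600·0.850)/4400 = 0.73927
V̂(p̂_st) = Σ W_h² (1 − n_h/N_h) p̂_h(1−p̂_h)/(n_h−1):
  stratum 1: (800/4400)²·(1 − 79/800)·0.241·0.759/78 = 6.98689e-05
  stratum 2: (3600/4400)²·(1 − 320/3600)·0.850·0.150/319 = 0.000243776
V̂(p̂_st) = 0.000313645; SE = √V̂ = 0.01771

p̂_st ≈ 0.7393, SE ≈ 0.0177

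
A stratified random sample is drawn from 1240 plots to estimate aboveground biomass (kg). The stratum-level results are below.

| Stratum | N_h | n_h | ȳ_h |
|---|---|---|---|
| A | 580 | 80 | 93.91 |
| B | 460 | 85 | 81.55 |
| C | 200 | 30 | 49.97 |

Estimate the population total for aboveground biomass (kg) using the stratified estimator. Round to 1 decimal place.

τ̂_st ≈ 101974.8

τ̂_st = Σ N_h ȳ_h = 580·93.91 + 460·81.55 + 200·49.97 = 101974.8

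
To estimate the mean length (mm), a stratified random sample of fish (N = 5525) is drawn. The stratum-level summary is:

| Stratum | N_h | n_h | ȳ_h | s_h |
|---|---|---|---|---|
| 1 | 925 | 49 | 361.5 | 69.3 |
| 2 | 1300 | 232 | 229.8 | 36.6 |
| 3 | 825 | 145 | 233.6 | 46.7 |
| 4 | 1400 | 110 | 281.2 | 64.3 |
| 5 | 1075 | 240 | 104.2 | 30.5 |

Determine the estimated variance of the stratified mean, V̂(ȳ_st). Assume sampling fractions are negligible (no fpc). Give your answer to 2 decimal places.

V̂(ȳ_st) ≈ 5.96

V̂(ȳ_st) = Σ W_h² s_h²/n_h, with W_h = N_h/N and N = 5525:
  stratum 1: (925/5525)²·69.3²/49 = 2.74719
  stratum 2: (1300/5525)²·36.6²/232 = 0.319666
  stratum 3: (825/5525)²·46.7²/145 = 0.335358
  stratum 4: (1400/5525)²·64.3²/110 = 2.41335
  stratum 5: (1075/5525)²·30.5²/240 = 0.146737
V̂(ȳ_st) = 5.96231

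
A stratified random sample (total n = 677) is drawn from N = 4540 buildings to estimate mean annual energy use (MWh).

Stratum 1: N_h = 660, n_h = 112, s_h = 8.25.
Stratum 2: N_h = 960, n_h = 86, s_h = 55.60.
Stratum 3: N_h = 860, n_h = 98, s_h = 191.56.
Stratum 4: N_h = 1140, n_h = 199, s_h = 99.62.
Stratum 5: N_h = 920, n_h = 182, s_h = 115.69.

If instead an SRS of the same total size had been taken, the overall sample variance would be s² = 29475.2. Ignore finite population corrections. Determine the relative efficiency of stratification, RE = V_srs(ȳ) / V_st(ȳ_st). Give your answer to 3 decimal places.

V̂(ȳ_st) = Σ W_h² s_h²/n_h, with W_h = N_h/N and N = 4540:
  stratum 1: (660/4540)²·8.25²/112 = 0.012843
  stratum 2: (960/4540)²·55.60²/86 = 1.60724
  stratum 3: (860/4540)²·191.56²/98 = 13.436
  stratum 4: (1140/4540)²·99.62²/199 = 3.1444
  stratum 5: (920/4540)²·115.69²/182 = 3.01984
V_st = 21.2203
V_srs = s²/n = 29475.2/677 = 43.538
Relative efficiency = V_srs / V_st = 43.538/21.2203 = 2.0517

RE ≈ 2.052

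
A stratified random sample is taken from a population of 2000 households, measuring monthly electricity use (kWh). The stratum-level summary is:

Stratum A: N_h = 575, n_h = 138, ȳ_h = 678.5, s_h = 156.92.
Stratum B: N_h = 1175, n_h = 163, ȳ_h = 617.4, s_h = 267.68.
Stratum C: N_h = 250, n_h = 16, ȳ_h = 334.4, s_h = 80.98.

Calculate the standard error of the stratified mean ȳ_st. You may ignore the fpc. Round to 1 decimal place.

V̂(ȳ_st) = Σ W_h² s_h²/n_h, with W_h = N_h/N and N = 2000:
  stratum A: (575/2000)²·156.92²/138 = 14.7487
  stratum B: (1175/2000)²·267.68²/163 = 151.726
  stratum C: (250/2000)²·80.98²/16 = 6.40406
V̂(ȳ_st) = 172.879
SE(ȳ_st) = √172.879 = 13.1483

SE(ȳ_st) ≈ 13.1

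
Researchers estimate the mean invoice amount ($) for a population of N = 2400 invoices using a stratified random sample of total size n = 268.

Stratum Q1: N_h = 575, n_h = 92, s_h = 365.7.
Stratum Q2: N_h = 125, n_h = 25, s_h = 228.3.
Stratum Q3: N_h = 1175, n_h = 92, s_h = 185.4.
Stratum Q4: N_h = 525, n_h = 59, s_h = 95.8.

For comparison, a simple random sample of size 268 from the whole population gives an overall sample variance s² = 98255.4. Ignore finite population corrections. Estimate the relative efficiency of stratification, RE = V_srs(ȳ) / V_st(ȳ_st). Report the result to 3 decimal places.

RE ≈ 1.970

V̂(ȳ_st) = Σ W_h² s_h²/n_h, with W_h = N_h/N and N = 2400:
  stratum Q1: (575/2400)²·365.7²/92 = 83.4402
  stratum Q2: (125/2400)²·228.3²/25 = 5.65548
  stratum Q3: (1175/2400)²·185.4²/92 = 89.554
  stratum Q4: (525/2400)²·95.8²/59 = 7.44346
V_st = 186.093
V_srs = s²/n = 98255.4/268 = 366.625
Relative efficiency = V_srs / V_st = 366.625/186.093 = 1.9701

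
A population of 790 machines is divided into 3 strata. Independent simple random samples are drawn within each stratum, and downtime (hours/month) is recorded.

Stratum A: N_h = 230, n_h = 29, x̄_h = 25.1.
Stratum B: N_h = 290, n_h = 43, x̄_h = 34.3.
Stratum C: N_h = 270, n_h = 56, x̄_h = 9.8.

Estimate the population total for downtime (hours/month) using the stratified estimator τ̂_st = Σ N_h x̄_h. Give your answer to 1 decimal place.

τ̂_st ≈ 18366.0

τ̂_st = Σ N_h x̄_h = 230·25.1 + 290·34.3 + 270·9.8 = 18366.0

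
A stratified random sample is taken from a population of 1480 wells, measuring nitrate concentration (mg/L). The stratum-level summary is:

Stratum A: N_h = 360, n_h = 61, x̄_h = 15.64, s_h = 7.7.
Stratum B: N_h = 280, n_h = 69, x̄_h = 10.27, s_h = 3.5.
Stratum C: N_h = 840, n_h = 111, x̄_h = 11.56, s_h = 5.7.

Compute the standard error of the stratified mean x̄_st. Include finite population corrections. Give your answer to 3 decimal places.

SE(x̄_st) ≈ 0.367

V̂(x̄_st) = Σ W_h² (1 − n_h/N_h) s_h²/n_h, with W_h = N_h/N and N = 1480:
  stratum A: (360/1480)²·(1 − 61/360)·7.7²/61 = 0.0477641
  stratum B: (280/1480)²·(1 − 69/280)·3.5²/69 = 0.00478855
  stratum C: (840/1480)²·(1 − 111/840)·5.7²/111 = 0.0818295
V̂(x̄_st) = 0.134382
SE(x̄_st) = √0.134382 = 0.366582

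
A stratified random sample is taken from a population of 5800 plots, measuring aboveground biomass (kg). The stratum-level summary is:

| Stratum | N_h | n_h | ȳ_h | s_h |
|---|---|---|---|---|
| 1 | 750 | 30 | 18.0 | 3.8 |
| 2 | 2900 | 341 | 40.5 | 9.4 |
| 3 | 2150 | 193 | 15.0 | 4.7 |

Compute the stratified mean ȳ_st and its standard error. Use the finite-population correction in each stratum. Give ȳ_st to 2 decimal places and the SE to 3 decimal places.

ȳ_st ≈ 28.14, SE ≈ 0.281

ȳ_st = Σ W_h ȳ_h = (750·18.0 + 2900·40.5 + 2150·15.0)/5800 = 28.13793
V̂(ȳ_st) = Σ W_h² (1 − n_h/N_h) s_h²/n_h, with W_h = N_h/N and N = 5800:
  stratum 1: (750/5800)²·(1 − 30/750)·3.8²/30 = 0.00772652
  stratum 2: (2900/5800)²·(1 − 341/2900)·9.4²/341 = 0.0571628
  stratum 3: (2150/5800)²·(1 − 193/2150)·4.7²/193 = 0.0143157
V̂(ȳ_st) = 0.079205
SE(ȳ_st) = √0.079205 = 0.281434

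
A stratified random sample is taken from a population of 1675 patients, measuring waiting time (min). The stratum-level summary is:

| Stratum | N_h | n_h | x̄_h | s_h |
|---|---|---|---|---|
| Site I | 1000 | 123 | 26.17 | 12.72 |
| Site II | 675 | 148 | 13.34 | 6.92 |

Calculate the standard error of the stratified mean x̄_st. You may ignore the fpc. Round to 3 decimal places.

V̂(x̄_st) = Σ W_h² s_h²/n_h, with W_h = N_h/N and N = 1675:
  stratum Site I: (1000/1675)²·12.72²/123 = 0.468856
  stratum Site II: (675/1675)²·6.92²/148 = 0.0525446
V̂(x̄_st) = 0.521401
SE(x̄_st) = √0.521401 = 0.722081

SE(x̄_st) ≈ 0.722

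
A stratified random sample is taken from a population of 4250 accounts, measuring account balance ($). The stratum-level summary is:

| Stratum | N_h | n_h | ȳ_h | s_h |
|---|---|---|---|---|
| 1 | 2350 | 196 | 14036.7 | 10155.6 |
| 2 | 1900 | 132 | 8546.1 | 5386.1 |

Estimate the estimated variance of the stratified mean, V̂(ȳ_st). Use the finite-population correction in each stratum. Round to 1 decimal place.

V̂(ȳ_st) ≈ 188338.3

V̂(ȳ_st) = Σ W_h² (1 − n_h/N_h) s_h²/n_h, with W_h = N_h/N and N = 4250:
  stratum 1: (2350/4250)²·(1 − 196/2350)·10155.6²/196 = 147466
  stratum 2: (1900/4250)²·(1 − 132/1900)·5386.1²/132 = 40872.7
V̂(ȳ_st) = 188338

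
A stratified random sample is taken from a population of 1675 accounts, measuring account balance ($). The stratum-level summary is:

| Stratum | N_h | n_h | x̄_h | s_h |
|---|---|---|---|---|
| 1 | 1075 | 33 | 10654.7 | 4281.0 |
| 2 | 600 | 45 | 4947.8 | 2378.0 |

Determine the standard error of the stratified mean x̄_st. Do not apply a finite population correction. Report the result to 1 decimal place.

SE(x̄_st) ≈ 494.8

V̂(x̄_st) = Σ W_h² s_h²/n_h, with W_h = N_h/N and N = 1675:
  stratum 1: (1075/1675)²·4281.0²/33 = 228751
  stratum 2: (600/1675)²·2378.0²/45 = 16124.4
V̂(x̄_st) = 244876
SE(x̄_st) = √244876 = 494.849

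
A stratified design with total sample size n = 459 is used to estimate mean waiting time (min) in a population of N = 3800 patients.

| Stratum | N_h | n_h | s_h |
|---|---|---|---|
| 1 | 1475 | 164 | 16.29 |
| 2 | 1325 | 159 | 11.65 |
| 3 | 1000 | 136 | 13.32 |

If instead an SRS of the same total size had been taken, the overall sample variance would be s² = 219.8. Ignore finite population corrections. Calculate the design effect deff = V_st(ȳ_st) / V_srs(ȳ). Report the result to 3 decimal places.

deff ≈ 0.914

V̂(ȳ_st) = Σ W_h² s_h²/n_h, with W_h = N_h/N and N = 3800:
  stratum 1: (1475/3800)²·16.29²/164 = 0.24379
  stratum 2: (1325/3800)²·11.65²/159 = 0.103781
  stratum 3: (1000/3800)²·13.32²/136 = 0.0903446
V_st = 0.437916
V_srs = s²/n = 219.8/459 = 0.478867
deff = V_st / V_srs = 0.437916/0.478867 = 0.9145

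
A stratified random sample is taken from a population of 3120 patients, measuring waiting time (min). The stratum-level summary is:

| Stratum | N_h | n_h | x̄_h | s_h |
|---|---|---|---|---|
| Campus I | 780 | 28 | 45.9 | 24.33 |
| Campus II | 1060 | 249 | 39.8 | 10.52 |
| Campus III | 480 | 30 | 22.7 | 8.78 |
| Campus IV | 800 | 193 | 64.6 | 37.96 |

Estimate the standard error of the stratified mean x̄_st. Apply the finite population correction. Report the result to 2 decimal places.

V̂(x̄_st) = Σ W_h² (1 − n_h/N_h) s_h²/n_h, with W_h = N_h/N and N = 3120:
  stratum Campus I: (780/3120)²·(1 − 28/780)·24.33²/28 = 1.27388
  stratum Campus II: (1060/3120)²·(1 − 249/1060)·10.52²/249 = 0.0392509
  stratum Campus III: (480/3120)²·(1 − 30/480)·8.78²/30 = 0.057018
  stratum Campus IV: (800/3120)²·(1 − 193/800)·37.96²/193 = 0.372447
V̂(x̄_st) = 1.7426
SE(x̄_st) = √1.7426 = 1.32008

SE(x̄_st) ≈ 1.32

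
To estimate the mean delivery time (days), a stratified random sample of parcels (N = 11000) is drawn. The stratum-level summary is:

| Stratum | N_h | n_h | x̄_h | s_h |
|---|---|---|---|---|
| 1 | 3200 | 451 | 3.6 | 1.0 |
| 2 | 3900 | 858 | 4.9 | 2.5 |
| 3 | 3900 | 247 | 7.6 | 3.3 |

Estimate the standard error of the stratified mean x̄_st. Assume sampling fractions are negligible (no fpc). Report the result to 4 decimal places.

SE(x̄_st) ≈ 0.0815

V̂(x̄_st) = Σ W_h² s_h²/n_h, with W_h = N_h/N and N = 11000:
  stratum 1: (3200/11000)²·1.0²/451 = 0.000187645
  stratum 2: (3900/11000)²·2.5²/858 = 0.000915665
  stratum 3: (3900/11000)²·3.3²/247 = 0.00554211
V̂(x̄_st) = 0.00664542
SE(x̄_st) = √0.00664542 = 0.0815194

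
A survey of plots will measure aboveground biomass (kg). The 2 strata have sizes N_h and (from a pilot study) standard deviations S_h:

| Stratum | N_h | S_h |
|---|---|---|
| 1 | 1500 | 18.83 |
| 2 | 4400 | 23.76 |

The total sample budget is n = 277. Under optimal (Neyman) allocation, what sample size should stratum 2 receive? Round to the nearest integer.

Neyman allocation: n_h = n · N_h S_h / Σ N_i S_i, with n = 277.
  stratum 1: N_h·S_h = 1500·18.83 = 28245.00
  stratum 2: N_h·S_h = 4400·23.76 = 104544.00
Σ N_h S_h = 132789.00
n for stratum 2 = 277·104544.00/132789.00 = 218.080 → 218

218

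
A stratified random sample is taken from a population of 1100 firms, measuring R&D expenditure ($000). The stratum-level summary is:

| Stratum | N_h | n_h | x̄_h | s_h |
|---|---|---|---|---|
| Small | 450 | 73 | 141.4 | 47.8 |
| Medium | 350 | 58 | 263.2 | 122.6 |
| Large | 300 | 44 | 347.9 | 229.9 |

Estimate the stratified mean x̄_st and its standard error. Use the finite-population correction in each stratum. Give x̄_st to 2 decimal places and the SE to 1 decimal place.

x̄_st ≈ 236.47, SE ≈ 10.1

x̄_st = Σ W_h x̄_h = (450·141.4 + 350·263.2 + 300·347.9)/1100 = 236.47273
V̂(x̄_st) = Σ W_h² (1 − n_h/N_h) s_h²/n_h, with W_h = N_h/N and N = 1100:
  stratum Small: (450/1100)²·(1 − 73/450)·47.8²/73 = 4.38835
  stratum Medium: (350/1100)²·(1 − 58/350)·122.6²/58 = 21.8886
  stratum Large: (300/1100)²·(1 − 44/300)·229.9²/44 = 76.2432
V̂(x̄_st) = 102.52
SE(x̄_st) = √102.52 = 10.1252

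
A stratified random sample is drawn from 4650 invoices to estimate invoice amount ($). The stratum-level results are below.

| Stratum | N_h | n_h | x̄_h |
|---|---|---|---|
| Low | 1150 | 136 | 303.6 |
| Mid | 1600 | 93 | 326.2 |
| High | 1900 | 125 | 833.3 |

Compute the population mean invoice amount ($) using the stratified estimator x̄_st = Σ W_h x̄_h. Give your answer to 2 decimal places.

N = Σ N_h = 4650. Stratum weights W_h = N_h/N.
x̄_st = (1150·303.6 + 1600·326.2 + 1900·833.3) / 4650 = 527.8129

x̄_st ≈ 527.81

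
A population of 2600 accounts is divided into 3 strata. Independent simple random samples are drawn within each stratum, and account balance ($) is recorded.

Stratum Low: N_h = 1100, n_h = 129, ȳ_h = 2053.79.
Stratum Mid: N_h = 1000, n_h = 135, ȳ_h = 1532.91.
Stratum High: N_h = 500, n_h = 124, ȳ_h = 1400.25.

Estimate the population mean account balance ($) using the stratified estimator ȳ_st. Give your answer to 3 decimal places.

N = Σ N_h = 2600. Stratum weights W_h = N_h/N.
ȳ_st = (1100·2053.79 + 1000·1532.91 + 500·1400.25) / 2600 = 1727.77077

ȳ_st ≈ 1727.771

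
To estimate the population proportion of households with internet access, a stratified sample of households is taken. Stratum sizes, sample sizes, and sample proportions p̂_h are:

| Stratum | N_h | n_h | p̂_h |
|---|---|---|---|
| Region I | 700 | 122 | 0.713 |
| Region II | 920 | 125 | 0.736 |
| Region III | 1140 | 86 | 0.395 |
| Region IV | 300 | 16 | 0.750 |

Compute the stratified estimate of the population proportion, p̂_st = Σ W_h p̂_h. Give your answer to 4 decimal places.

N = 3060; stratum weights W_h = N_h/N.
p̂_st = Σ W_h p̂_h = (700·0.713 + 920·0.736 + 1140·0.395 + 300·0.750)/3060 = 0.60507

p̂_st ≈ 0.6051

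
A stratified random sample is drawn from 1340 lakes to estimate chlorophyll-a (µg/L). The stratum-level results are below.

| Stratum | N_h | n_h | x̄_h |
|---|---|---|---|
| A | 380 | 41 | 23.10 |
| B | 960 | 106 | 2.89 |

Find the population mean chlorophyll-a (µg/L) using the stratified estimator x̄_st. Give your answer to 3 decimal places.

x̄_st ≈ 8.621

N = Σ N_h = 1340. Stratum weights W_h = N_h/N.
x̄_st = (380·23.10 + 960·2.89) / 1340 = 8.62119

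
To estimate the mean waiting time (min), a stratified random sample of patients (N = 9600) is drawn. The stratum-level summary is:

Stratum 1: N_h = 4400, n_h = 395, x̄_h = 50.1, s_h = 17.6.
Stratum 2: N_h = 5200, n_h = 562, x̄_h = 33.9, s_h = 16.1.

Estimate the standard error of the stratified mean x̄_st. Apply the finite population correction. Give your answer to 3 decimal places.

V̂(x̄_st) = Σ W_h² (1 − n_h/N_h) s_h²/n_h, with W_h = N_h/N and N = 9600:
  stratum 1: (4400/9600)²·(1 − 395/4400)·17.6²/395 = 0.149948
  stratum 2: (5200/9600)²·(1 − 562/5200)·16.1²/562 = 0.1207
V̂(x̄_st) = 0.270648
SE(x̄_st) = √0.270648 = 0.520238

SE(x̄_st) ≈ 0.520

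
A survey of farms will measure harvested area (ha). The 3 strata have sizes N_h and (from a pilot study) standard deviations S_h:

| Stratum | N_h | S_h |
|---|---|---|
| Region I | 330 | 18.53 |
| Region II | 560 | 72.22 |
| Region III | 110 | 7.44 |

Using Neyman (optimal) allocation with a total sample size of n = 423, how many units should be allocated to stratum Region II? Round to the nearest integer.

Neyman allocation: n_h = n · N_h S_h / Σ N_i S_i, with n = 423.
  stratum Region I: N_h·S_h = 330·18.53 = 6114.90
  stratum Region II: N_h·S_h = 560·72.22 = 40443.20
  stratum Region III: N_h·S_h = 110·7.44 = 818.40
Σ N_h S_h = 47376.50
n for stratum Region II = 423·40443.20/47376.50 = 361.096 → 361

361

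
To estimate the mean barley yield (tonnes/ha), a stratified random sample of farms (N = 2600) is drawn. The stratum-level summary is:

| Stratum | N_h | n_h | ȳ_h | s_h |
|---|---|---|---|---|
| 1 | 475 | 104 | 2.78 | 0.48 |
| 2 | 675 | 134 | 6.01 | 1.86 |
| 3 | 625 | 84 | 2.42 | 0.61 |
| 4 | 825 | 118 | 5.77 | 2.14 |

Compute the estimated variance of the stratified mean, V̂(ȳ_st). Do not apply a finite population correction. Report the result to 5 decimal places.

V̂(ȳ_st) = Σ W_h² s_h²/n_h, with W_h = N_h/N and N = 2600:
  stratum 1: (475/2600)²·0.48²/104 = 7.39417e-05
  stratum 2: (675/2600)²·1.86²/134 = 0.00174013
  stratum 3: (625/2600)²·0.61²/84 = 0.000255973
  stratum 4: (825/2600)²·2.14²/118 = 0.00390757
V̂(ȳ_st) = 0.00597762

V̂(ȳ_st) ≈ 0.00598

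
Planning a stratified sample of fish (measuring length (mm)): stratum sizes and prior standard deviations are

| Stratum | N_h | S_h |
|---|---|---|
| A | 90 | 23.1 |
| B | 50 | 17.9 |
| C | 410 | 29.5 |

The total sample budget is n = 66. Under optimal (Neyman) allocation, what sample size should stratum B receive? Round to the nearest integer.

Neyman allocation: n_h = n · N_h S_h / Σ N_i S_i, with n = 66.
  stratum A: N_h·S_h = 90·23.1 = 2079.00
  stratum B: N_h·S_h = 50·17.9 = 895.00
  stratum C: N_h·S_h = 410·29.5 = 12095.00
Σ N_h S_h = 15069.00
n for stratum B = 66·895.00/15069.00 = 3.920 → 4

4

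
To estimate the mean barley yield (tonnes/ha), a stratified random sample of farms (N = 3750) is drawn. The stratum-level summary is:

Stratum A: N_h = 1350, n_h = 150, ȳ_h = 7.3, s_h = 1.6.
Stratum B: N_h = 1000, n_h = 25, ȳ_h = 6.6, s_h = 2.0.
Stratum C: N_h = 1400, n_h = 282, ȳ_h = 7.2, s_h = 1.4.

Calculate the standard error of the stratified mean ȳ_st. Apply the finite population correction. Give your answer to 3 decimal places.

V̂(ȳ_st) = Σ W_h² (1 − n_h/N_h) s_h²/n_h, with W_h = N_h/N and N = 3750:
  stratum A: (1350/3750)²·(1 − 150/1350)·1.6²/150 = 0.00196608
  stratum B: (1000/3750)²·(1 − 25/1000)·2.0²/25 = 0.0110933
  stratum C: (1400/3750)²·(1 − 282/1400)·1.4²/282 = 0.000773596
V̂(ȳ_st) = 0.013833
SE(ȳ_st) = √0.013833 = 0.117614

SE(ȳ_st) ≈ 0.118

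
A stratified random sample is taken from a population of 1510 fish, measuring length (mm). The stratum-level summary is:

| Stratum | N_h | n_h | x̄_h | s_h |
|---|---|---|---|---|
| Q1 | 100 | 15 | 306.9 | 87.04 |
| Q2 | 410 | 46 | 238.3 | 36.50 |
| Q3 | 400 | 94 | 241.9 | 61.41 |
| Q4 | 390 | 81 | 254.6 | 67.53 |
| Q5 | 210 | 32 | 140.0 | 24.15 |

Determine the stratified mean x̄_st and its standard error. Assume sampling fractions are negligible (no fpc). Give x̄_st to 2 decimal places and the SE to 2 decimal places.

x̄_st = Σ W_h x̄_h = (100·306.9 + 410·238.3 + 400·241.9 + 390·254.6 + 210·140.0)/1510 = 234.33576
V̂(x̄_st) = Σ W_h² s_h²/n_h, with W_h = N_h/N and N = 1510:
  stratum Q1: (100/1510)²·87.04²/15 = 2.2151
  stratum Q2: (410/1510)²·36.50²/46 = 2.13522
  stratum Q3: (400/1510)²·61.41²/94 = 2.81525
  stratum Q4: (390/1510)²·67.53²/81 = 3.75564
  stratum Q5: (210/1510)²·24.15²/32 = 0.352508
V̂(x̄_st) = 11.2737
SE(x̄_st) = √11.2737 = 3.35763

x̄_st ≈ 234.34, SE ≈ 3.36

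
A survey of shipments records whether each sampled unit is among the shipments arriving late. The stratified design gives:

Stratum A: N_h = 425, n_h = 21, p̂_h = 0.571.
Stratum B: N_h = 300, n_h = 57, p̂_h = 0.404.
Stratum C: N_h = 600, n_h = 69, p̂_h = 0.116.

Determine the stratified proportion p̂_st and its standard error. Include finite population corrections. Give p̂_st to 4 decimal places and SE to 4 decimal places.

N = 1325; stratum weights W_h = N_h/N.
p̂_st = Σ W_h p̂_h = (425·0.571 + 300·0.404 + 600·0.116)/1325 = 0.32715
V̂(p̂_st) = Σ W_h² (1 − n_h/N_h) p̂_h(1−p̂_h)/(n_h−1):
  stratum A: (425/1325)²·(1 − 21/425)·0.571·0.429/20 = 0.00119785
  stratum B: (300/1325)²·(1 − 57/300)·0.404·0.596/56 = 0.00017854
  stratum C: (600/1325)²·(1 − 69/600)·0.116·0.884/68 = 0.000273663
V̂(p̂_st) = 0.00165005; SE = √V̂ = 0.0406208

p̂_st ≈ 0.3272, SE ≈ 0.0406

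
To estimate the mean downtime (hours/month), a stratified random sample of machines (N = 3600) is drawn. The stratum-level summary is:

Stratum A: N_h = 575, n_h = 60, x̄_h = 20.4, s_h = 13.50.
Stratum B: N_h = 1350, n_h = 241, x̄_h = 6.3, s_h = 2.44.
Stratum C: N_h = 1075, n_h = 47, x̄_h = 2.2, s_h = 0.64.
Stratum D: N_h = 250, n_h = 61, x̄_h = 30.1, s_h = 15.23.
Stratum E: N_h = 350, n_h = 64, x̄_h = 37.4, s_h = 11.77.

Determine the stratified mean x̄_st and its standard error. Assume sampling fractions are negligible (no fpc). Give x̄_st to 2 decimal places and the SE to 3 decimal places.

x̄_st ≈ 12.00, SE ≈ 0.347

x̄_st = Σ W_h x̄_h = (575·20.4 + 1350·6.3 + 1075·2.2 + 250·30.1 + 350·37.4)/3600 = 12.00417
V̂(x̄_st) = Σ W_h² s_h²/n_h, with W_h = N_h/N and N = 3600:
  stratum A: (575/3600)²·13.50²/60 = 0.0774902
  stratum B: (1350/3600)²·2.44²/241 = 0.00347396
  stratum C: (1075/3600)²·0.64²/47 = 0.000777095
  stratum D: (250/3600)²·15.23²/61 = 0.0183377
  stratum E: (350/3600)²·11.77²/64 = 0.0204599
V̂(x̄_st) = 0.120539
SE(x̄_st) = √0.120539 = 0.347187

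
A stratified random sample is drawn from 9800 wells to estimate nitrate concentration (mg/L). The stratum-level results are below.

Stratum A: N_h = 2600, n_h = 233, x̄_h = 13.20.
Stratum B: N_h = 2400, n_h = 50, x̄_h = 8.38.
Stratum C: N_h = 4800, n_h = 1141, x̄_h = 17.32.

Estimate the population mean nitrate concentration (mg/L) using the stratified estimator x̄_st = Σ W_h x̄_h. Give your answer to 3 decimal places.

N = Σ N_h = 9800. Stratum weights W_h = N_h/N.
x̄_st = (2600·13.20 + 2400·8.38 + 4800·17.32) / 9800 = 14.03755

x̄_st ≈ 14.038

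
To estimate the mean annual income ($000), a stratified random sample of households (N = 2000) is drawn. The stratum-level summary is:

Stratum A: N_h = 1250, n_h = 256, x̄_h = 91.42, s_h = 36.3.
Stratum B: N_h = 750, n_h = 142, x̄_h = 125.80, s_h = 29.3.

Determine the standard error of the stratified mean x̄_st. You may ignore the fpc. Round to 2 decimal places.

SE(x̄_st) ≈ 1.69

V̂(x̄_st) = Σ W_h² s_h²/n_h, with W_h = N_h/N and N = 2000:
  stratum A: (1250/2000)²·36.3²/256 = 2.01064
  stratum B: (750/2000)²·29.3²/142 = 0.850177
V̂(x̄_st) = 2.86081
SE(x̄_st) = √2.86081 = 1.69139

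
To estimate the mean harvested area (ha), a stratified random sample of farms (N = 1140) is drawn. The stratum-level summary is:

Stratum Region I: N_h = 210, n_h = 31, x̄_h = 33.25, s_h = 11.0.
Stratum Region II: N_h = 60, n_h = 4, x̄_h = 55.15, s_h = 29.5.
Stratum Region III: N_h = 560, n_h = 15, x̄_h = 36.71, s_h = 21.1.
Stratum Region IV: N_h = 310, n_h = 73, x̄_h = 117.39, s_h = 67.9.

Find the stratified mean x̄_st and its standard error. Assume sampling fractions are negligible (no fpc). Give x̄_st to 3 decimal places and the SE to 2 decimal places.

x̄_st = Σ W_h x̄_h = (210·33.25 + 60·55.15 + 560·36.71 + 310·117.39)/1140 = 58.98246
V̂(x̄_st) = Σ W_h² s_h²/n_h, with W_h = N_h/N and N = 1140:
  stratum Region I: (210/1140)²·11.0²/31 = 0.13245
  stratum Region II: (60/1140)²·29.5²/4 = 0.602666
  stratum Region III: (560/1140)²·21.1²/15 = 7.16209
  stratum Region IV: (310/1140)²·67.9²/73 = 4.67015
V̂(x̄_st) = 12.5674
SE(x̄_st) = √12.5674 = 3.54505

x̄_st ≈ 58.982, SE ≈ 3.55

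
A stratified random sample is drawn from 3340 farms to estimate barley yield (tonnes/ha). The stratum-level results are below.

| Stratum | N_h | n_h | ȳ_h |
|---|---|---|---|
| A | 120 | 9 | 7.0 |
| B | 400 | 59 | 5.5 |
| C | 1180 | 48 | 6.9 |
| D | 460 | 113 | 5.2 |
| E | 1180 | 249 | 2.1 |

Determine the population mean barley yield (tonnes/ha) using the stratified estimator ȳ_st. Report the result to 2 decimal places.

N = Σ N_h = 3340. Stratum weights W_h = N_h/N.
ȳ_st = (120·7.0 + 400·5.5 + 1180·6.9 + 460·5.2 + 1180·2.1) / 3340 = 4.8060

ȳ_st ≈ 4.81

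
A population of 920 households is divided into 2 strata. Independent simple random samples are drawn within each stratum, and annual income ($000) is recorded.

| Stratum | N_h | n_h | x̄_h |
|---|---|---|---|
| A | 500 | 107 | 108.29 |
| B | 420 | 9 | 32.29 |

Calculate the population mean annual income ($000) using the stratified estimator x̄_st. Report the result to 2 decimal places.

N = Σ N_h = 920. Stratum weights W_h = N_h/N.
x̄_st = (500·108.29 + 420·32.29) / 920 = 73.5943

x̄_st ≈ 73.59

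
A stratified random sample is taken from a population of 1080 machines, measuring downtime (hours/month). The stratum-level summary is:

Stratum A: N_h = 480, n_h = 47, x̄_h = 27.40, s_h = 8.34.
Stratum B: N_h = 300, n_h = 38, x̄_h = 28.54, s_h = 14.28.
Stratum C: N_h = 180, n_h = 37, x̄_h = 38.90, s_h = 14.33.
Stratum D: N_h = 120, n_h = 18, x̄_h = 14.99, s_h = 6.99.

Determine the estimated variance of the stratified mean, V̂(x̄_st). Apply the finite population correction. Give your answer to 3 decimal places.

V̂(x̄_st) ≈ 0.776

V̂(x̄_st) = Σ W_h² (1 − n_h/N_h) s_h²/n_h, with W_h = N_h/N and N = 1080:
  stratum A: (480/1080)²·(1 − 47/480)·8.34²/47 = 0.263703
  stratum B: (300/1080)²·(1 − 38/300)·14.28²/38 = 0.361616
  stratum C: (180/1080)²·(1 − 37/180)·14.33²/37 = 0.122476
  stratum D: (120/1080)²·(1 − 18/120)·6.99²/18 = 0.028485
V̂(x̄_st) = 0.776281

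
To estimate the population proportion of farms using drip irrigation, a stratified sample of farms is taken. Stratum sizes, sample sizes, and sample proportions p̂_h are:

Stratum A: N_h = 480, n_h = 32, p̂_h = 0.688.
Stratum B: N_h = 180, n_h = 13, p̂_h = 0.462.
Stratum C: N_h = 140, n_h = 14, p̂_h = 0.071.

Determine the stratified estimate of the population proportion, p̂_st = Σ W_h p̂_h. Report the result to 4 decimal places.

N = 800; stratum weights W_h = N_h/N.
p̂_st = Σ W_h p̂_h = (480·0.688 + 180·0.462 + 140·0.071)/800 = 0.52917

p̂_st ≈ 0.5292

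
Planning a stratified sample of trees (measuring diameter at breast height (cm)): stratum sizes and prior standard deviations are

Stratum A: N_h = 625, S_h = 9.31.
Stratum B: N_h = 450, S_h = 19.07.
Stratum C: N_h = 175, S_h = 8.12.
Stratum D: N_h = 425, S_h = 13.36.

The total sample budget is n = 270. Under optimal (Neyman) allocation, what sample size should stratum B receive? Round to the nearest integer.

108

Neyman allocation: n_h = n · N_h S_h / Σ N_i S_i, with n = 270.
  stratum A: N_h·S_h = 625·9.31 = 5818.75
  stratum B: N_h·S_h = 450·19.07 = 8581.50
  stratum C: N_h·S_h = 175·8.12 = 1421.00
  stratum D: N_h·S_h = 425·13.36 = 5678.00
Σ N_h S_h = 21499.25
n for stratum B = 270·8581.50/21499.25 = 107.771 → 108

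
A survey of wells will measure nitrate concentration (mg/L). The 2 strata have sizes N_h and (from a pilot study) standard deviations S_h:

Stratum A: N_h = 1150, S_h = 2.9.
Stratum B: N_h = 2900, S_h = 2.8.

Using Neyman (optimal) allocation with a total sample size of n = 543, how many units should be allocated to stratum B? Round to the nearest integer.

385

Neyman allocation: n_h = n · N_h S_h / Σ N_i S_i, with n = 543.
  stratum A: N_h·S_h = 1150·2.9 = 3335.00
  stratum B: N_h·S_h = 2900·2.8 = 8120.00
Σ N_h S_h = 11455.00
n for stratum B = 543·8120.00/11455.00 = 384.911 → 385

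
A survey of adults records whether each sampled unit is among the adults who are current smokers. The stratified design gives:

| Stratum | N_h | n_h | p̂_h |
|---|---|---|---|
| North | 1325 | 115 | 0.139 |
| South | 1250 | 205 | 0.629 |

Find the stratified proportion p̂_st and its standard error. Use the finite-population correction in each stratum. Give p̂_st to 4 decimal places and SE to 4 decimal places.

N = 2575; stratum weights W_h = N_h/N.
p̂_st = Σ W_h p̂_h = (1325·0.139 + 1250·0.629)/2575 = 0.37686
V̂(p̂_st) = Σ W_h² (1 − n_h/N_h) p̂_h(1−p̂_h)/(n_h−1):
  stratum North: (1325/2575)²·(1 − 115/1325)·0.139·0.861/114 = 0.00025384
  stratum South: (1250/2575)²·(1 − 205/1250)·0.629·0.371/204 = 0.000225354
V̂(p̂_st) = 0.000479194; SE = √V̂ = 0.0218905

p̂_st ≈ 0.3769, SE ≈ 0.0219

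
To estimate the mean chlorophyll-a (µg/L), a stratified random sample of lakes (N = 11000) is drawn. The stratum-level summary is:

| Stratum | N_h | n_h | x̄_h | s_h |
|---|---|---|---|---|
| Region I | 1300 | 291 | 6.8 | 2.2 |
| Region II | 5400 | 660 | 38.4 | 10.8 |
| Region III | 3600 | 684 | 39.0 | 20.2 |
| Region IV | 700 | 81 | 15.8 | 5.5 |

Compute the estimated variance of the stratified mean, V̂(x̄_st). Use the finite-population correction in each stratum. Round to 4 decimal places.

V̂(x̄_st) ≈ 0.0907

V̂(x̄_st) = Σ W_h² (1 − n_h/N_h) s_h²/n_h, with W_h = N_h/N and N = 11000:
  stratum Region I: (1300/11000)²·(1 − 291/1300)·2.2²/291 = 0.000180302
  stratum Region II: (5400/11000)²·(1 − 660/5400)·10.8²/660 = 0.0373844
  stratum Region III: (3600/11000)²·(1 − 684/3600)·20.2²/684 = 0.0517549
  stratum Region IV: (700/11000)²·(1 − 81/700)·5.5²/81 = 0.00133735
V̂(x̄_st) = 0.0906569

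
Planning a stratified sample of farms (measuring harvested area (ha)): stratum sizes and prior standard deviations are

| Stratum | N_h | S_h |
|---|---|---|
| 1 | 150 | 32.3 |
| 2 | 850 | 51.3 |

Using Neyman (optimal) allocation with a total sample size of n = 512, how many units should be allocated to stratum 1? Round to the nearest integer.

Neyman allocation: n_h = n · N_h S_h / Σ N_i S_i, with n = 512.
  stratum 1: N_h·S_h = 150·32.3 = 4845.00
  stratum 2: N_h·S_h = 850·51.3 = 43605.00
Σ N_h S_h = 48450.00
n for stratum 1 = 512·4845.00/48450.00 = 51.200 → 51

51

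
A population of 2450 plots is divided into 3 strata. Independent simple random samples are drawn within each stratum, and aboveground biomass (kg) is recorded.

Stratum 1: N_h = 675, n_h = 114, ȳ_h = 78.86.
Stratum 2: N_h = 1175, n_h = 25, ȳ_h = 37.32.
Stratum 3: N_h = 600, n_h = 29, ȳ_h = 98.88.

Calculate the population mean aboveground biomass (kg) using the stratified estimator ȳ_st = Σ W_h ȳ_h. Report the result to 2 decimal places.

ȳ_st ≈ 63.84

N = Σ N_h = 2450. Stratum weights W_h = N_h/N.
ȳ_st = (675·78.86 + 1175·37.32 + 600·98.88) / 2450 = 63.8406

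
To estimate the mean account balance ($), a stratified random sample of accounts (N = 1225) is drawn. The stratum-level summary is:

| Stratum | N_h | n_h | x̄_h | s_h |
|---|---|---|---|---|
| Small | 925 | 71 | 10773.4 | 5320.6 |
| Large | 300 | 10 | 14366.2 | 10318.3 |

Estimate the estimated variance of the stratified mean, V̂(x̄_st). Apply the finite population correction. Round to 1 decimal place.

V̂(x̄_st) ≈ 827142.5

V̂(x̄_st) = Σ W_h² (1 − n_h/N_h) s_h²/n_h, with W_h = N_h/N and N = 1225:
  stratum Small: (925/1225)²·(1 − 71/925)·5320.6²/71 = 209889
  stratum Large: (300/1225)²·(1 − 10/300)·10318.3²/10 = 617253
V̂(x̄_st) = 827143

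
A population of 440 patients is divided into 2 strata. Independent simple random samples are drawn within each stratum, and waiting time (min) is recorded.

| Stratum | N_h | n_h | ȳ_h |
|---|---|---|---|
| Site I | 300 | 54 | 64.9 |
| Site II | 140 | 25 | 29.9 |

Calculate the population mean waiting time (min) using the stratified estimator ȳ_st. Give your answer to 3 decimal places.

ȳ_st ≈ 53.764

N = Σ N_h = 440. Stratum weights W_h = N_h/N.
ȳ_st = (300·64.9 + 140·29.9) / 440 = 53.76364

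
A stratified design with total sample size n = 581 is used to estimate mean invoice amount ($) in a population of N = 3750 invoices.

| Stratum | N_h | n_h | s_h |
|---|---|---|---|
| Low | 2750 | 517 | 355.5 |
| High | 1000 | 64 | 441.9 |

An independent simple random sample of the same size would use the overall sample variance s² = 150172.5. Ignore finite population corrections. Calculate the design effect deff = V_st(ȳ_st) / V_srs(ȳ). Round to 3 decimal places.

deff ≈ 1.348

V̂(ȳ_st) = Σ W_h² s_h²/n_h, with W_h = N_h/N and N = 3750:
  stratum Low: (2750/3750)²·355.5²/517 = 131.459
  stratum High: (1000/3750)²·441.9²/64 = 216.973
V_st = 348.432
V_srs = s²/n = 150172.5/581 = 258.472
deff = V_st / V_srs = 348.432/258.472 = 1.3480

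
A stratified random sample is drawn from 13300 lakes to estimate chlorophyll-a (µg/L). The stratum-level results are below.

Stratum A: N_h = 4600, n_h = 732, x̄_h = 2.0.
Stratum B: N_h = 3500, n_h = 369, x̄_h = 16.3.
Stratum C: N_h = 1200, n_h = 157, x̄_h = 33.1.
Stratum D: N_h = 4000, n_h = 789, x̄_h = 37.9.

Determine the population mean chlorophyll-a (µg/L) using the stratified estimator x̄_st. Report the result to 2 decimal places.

N = Σ N_h = 13300. Stratum weights W_h = N_h/N.
x̄_st = (4600·2.0 + 3500·16.3 + 1200·33.1 + 4000·37.9) / 13300 = 19.3662

x̄_st ≈ 19.37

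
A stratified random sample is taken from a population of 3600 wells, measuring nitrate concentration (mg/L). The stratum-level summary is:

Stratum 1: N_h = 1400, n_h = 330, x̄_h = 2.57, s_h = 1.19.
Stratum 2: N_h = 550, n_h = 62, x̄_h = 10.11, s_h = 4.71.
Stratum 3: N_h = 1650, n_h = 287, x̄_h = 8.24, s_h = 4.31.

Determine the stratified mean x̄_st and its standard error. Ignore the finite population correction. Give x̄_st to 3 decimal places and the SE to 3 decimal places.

x̄_st = Σ W_h x̄_h = (1400·2.57 + 550·10.11 + 1650·8.24)/3600 = 6.32069
V̂(x̄_st) = Σ W_h² s_h²/n_h, with W_h = N_h/N and N = 3600:
  stratum 1: (1400/3600)²·1.19²/330 = 0.00064898
  stratum 2: (550/3600)²·4.71²/62 = 0.00835162
  stratum 3: (1650/3600)²·4.31²/287 = 0.0135968
V̂(x̄_st) = 0.0225974
SE(x̄_st) = √0.0225974 = 0.150324

x̄_st ≈ 6.321, SE ≈ 0.150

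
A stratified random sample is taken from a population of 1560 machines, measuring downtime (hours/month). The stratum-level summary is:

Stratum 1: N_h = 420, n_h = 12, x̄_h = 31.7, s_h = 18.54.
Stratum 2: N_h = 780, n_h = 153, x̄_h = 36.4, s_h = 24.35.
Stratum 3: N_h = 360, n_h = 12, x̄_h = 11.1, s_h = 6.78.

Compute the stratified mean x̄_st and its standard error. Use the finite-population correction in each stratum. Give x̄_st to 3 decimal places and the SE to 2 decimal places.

x̄_st = Σ W_h x̄_h = (420·31.7 + 780·36.4 + 360·11.1)/1560 = 29.29615
V̂(x̄_st) = Σ W_h² (1 − n_h/N_h) s_h²/n_h, with W_h = N_h/N and N = 1560:
  stratum 1: (420/1560)²·(1 − 12/420)·18.54²/12 = 2.01697
  stratum 2: (780/1560)²·(1 − 153/780)·24.35²/153 = 0.778788
  stratum 3: (360/1560)²·(1 − 12/360)·6.78²/12 = 0.197202
V̂(x̄_st) = 2.99296
SE(x̄_st) = √2.99296 = 1.73002

x̄_st ≈ 29.296, SE ≈ 1.73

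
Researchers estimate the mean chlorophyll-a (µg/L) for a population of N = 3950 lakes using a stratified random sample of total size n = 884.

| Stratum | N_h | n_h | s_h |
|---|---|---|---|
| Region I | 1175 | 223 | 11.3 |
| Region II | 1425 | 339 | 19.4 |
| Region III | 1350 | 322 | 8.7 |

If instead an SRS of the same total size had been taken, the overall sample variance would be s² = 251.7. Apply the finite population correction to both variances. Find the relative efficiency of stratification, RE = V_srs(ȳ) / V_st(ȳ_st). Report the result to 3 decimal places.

RE ≈ 1.284

V̂(ȳ_st) = Σ W_h² (1 − n_h/N_h) s_h²/n_h, with W_h = N_h/N and N = 3950:
  stratum Region I: (1175/3950)²·(1 − 223/1175)·11.3²/223 = 0.0410518
  stratum Region II: (1425/3950)²·(1 − 339/1425)·19.4²/339 = 0.110117
  stratum Region III: (1350/3950)²·(1 − 322/1350)·8.7²/322 = 0.0209081
V_st = 0.172077
V_srs = (1 − 884/3950)·251.7/884 = 0.221007
Relative efficiency = V_srs / V_st = 0.221007/0.172077 = 1.2843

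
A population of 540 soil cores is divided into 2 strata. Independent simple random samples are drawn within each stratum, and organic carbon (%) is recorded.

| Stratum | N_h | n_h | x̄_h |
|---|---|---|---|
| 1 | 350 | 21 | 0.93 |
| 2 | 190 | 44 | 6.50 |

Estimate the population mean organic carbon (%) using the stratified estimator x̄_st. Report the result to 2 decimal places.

x̄_st ≈ 2.89

N = Σ N_h = 540. Stratum weights W_h = N_h/N.
x̄_st = (350·0.93 + 190·6.50) / 540 = 2.8898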